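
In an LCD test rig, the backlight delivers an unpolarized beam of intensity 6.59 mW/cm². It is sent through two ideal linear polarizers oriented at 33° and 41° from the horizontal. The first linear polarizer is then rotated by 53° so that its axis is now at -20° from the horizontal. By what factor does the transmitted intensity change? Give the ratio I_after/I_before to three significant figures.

Before rotation:
Unpolarized light through the first polarizer → I₁ = ½ I₀, now polarized at 33°.
I₂ = I₁ cos²(41° − 33°) = 0.5 I₀ · cos²(8°) = 0.4903 I₀.
After rotation:
Unpolarized light through the first polarizer → I₁ = ½ I₀, now polarized at -20°.
I₂ = I₁ cos²(41° + 20°) = 0.5 I₀ · cos²(61°) = 0.1175 I₀.
Ratio = 0.1175 / 0.4903 = 0.2397.

I_new/I_old ≈ 0.240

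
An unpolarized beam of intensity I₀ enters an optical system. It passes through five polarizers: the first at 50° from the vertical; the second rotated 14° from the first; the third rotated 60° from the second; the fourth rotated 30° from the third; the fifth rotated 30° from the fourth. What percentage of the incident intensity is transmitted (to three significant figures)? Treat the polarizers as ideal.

≈ 6.62%

Unpolarized light through the first polarizer → I₁ = ½ I₀, now polarized at 50°.
I₂ = I₁ cos²(14°) = 0.5 · 0.9415 I₀ = 0.4707 I₀.
I₃ = I₂ cos²(60°) = 0.4707 · 0.25 I₀ = 0.1177 I₀.
I₄ = I₃ cos²(30°) = 0.1177 · 0.75 I₀ = 0.08826 I₀.
I₅ = I₄ cos²(30°) = 0.08826 · 0.75 I₀ = 0.0662 I₀.
That is 6.62% of the incident intensity.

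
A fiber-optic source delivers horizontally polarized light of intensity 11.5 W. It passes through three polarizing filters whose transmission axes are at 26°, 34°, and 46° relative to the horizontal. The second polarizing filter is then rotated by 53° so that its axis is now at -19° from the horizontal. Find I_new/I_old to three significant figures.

Before rotation:
By Malus's law, I₁ = I₀ cos²(26° − 0°) = I₀ cos²(26°) = 0.8078 I₀.
I₂ = I₁ cos²(34° − 26°) = 0.8078 I₀ · cos²(8°) = 0.7922 I₀.
I₃ = I₂ cos²(46° − 34°) = 0.7922 I₀ · cos²(12°) = 0.7579 I₀.
After rotation:
I₁ = I₀ cos²(26° − 0°) = I₀ cos²(26°) = 0.8078 I₀.
I₂ = I₁ cos²(-19° − 26°) = 0.8078 I₀ · cos²(45°) = 0.4039 I₀.
I₃ = I₂ cos²(46° + 19°) = 0.4039 I₀ · cos²(65°) = 0.07214 I₀.
Ratio = 0.07214 / 0.7579 = 0.09518.

I_new/I_old ≈ 0.0952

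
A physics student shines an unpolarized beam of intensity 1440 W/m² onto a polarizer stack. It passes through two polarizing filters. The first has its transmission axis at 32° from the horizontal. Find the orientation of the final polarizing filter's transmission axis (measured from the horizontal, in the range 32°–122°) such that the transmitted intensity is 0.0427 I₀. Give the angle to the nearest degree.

Unpolarized light through the first polarizer → I₁ = ½ I₀, now polarized at 32°.
Need I₂/I₀ = 0.0427, so cos²(θ − 32°) = 0.0427 / 0.5 = 0.0854.
θ − 32° = arccos(√0.0854) = 73.0°, giving θ ≈ 32 + 73.0 = 105.0°.

θ ≈ 105°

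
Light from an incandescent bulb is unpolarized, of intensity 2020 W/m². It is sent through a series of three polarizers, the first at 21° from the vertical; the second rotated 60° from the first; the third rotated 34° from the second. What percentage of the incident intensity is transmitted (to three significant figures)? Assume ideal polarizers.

≈ 8.59%

Unpolarized light through the first polarizer → I₁ = 2020 W/m²/2 = 1010 W/m², polarized at 21°.
I₂ = I₁ · cos²(60°) = 1010 · 0.25 = 252.5 W/m².
I₃ = I₂ · cos²(34°) = 252.5 · 0.6873 = 173.5 W/m².
That is 8.591% of the incident intensity.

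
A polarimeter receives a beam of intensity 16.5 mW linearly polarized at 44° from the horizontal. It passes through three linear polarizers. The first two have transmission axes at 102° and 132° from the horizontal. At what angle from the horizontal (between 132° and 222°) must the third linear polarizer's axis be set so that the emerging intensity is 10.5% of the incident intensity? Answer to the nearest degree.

θ ≈ 177°

I₁ = I₀ cos²(102° − 44°) = I₀ cos²(58°) = 0.2808 I₀.
I₂ = I₁ cos²(132° − 102°) = 0.2808 I₀ · cos²(30°) = 0.2106 I₀.
Need I₃/I₀ = 0.105, so cos²(θ − 132°) = 0.105 / 0.2106 = 0.4985.
θ − 132° = arccos(√0.4985) = 45.1°, giving θ ≈ 132 + 45.1 = 177.1°.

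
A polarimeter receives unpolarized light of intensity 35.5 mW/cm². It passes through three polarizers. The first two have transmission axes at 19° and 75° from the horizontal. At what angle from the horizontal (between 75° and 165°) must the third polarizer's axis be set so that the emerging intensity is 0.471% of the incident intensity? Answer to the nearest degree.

θ ≈ 155°

Unpolarized light through the first polarizer → I₁ = ½ I₀, now polarized at 19°.
I₂ = I₁ cos²(75° − 19°) = 0.5 I₀ · cos²(56°) = 0.1563 I₀.
Need I₃/I₀ = 0.00471, so cos²(θ − 75°) = 0.00471 / 0.1563 = 0.03013.
θ − 75° = arccos(√0.03013) = 80.0°, giving θ ≈ 75 + 80.0 = 155.0°.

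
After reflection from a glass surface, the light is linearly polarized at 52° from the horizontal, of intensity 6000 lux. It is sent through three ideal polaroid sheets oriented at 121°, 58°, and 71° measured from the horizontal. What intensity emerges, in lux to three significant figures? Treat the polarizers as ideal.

I ≈ 151 lux

By Malus's law, I₁ = 6000 lux · cos²(69°) = 770.6 lux.
I₂ = I₁ · cos²(63°) = 770.6 · 0.2061 = 158.8 lux.
I₃ = I₂ · cos²(13°) = 158.8 · 0.9494 = 150.8 lux.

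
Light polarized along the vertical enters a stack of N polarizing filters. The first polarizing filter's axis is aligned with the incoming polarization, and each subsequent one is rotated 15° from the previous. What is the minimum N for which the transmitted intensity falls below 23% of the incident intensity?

First polarizer is aligned with the polarization: full transmission.
Each further stage multiplies by cos²(15°) = 0.933.
After N polarizers: T = 0.933^(N−1). Require T < 0.23 ⇒ N−1 > ln(0.23)/ln(0.933) = 21.20, so N−1 ≥ 22 and N = 23.
Check: N=23 gives T = 0.2175 < 0.23; N=22 gives T = 0.2332.

N = 23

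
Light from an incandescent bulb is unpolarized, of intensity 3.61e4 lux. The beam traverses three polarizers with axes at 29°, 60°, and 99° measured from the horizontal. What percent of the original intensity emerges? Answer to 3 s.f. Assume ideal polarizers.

Unpolarized light through the first polarizer → I₁ = 3.61e4 lux/2 = 1.805e+04 lux, polarized at 29°.
I₂ = I₁ · cos²(31°) = 1.805e+04 · 0.7347 = 1.326e+04 lux.
I₃ = I₂ · cos²(39°) = 1.326e+04 · 0.604 = 8010 lux.
That is 22.19% of the incident intensity.

≈ 22.2%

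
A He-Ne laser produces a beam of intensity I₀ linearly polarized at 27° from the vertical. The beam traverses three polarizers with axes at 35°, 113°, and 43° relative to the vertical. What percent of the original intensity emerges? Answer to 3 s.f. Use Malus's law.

By Malus's law, I₁ = I₀ cos²(35° − 27°) = I₀ cos²(8°) = 0.9806 I₀.
I₂ = I₁ cos²(113° − 35°) = 0.9806 I₀ · cos²(78°) = 0.04239 I₀.
I₃ = I₂ cos²(43° − 113°) = 0.04239 I₀ · cos²(70°) = 0.004959 I₀.
That is 0.4959% of the incident intensity.

≈ 0.496%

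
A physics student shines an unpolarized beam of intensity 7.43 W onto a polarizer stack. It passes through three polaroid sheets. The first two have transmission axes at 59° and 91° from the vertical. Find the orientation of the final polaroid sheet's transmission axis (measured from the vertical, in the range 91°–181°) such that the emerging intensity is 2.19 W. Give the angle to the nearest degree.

Unpolarized light through the first polarizer → I₁ = ½ I₀, now polarized at 59°.
I₂ = I₁ cos²(91° − 59°) = 0.5 I₀ · cos²(32°) = 0.3596 I₀.
Target fraction: 2.19 / 7.43 W = 0.2948 of I₀.
Need I₃/I₀ = 0.2948, so cos²(θ − 91°) = 0.2948 / 0.3596 = 0.8197.
θ − 91° = arccos(√0.8197) = 25.1°, giving θ ≈ 91 + 25.1 = 116.1°.

θ ≈ 116°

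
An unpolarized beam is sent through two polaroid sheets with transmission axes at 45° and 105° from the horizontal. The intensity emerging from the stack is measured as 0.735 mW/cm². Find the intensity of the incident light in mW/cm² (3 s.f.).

I₀ ≈ 5.88 mW/cm²

Unpolarized light through the first polarizer → I₁ = ½ I₀, now polarized at 45°.
I₂ = I₁ cos²(105° − 45°) = 0.5 I₀ · cos²(60°) = 0.125 I₀.
So 0.735 mW/cm² = 0.125 I₀, giving I₀ = 0.735/0.125 = 5.88 mW/cm².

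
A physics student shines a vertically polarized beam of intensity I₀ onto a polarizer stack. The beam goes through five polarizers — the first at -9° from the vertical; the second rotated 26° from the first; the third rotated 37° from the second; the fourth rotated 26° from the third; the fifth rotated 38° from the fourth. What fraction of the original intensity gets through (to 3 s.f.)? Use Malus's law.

By Malus's law, I₁ = I₀ cos²(-9° − 0°) = I₀ cos²(9°) = 0.9755 I₀.
I₂ = I₁ cos²(26°) = 0.9755 · 0.8078 I₀ = 0.7881 I₀.
I₃ = I₂ cos²(37°) = 0.7881 · 0.6378 I₀ = 0.5026 I₀.
I₄ = I₃ cos²(26°) = 0.5026 · 0.8078 I₀ = 0.406 I₀.
I₅ = I₄ cos²(38°) = 0.406 · 0.621 I₀ = 0.2521 I₀.
Transmitted fraction = 0.2521.

≈ 0.252 I₀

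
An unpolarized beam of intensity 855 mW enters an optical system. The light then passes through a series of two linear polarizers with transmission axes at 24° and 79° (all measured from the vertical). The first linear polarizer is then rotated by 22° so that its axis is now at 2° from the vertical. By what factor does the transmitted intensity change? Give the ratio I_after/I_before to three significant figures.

I_new/I_old ≈ 0.154

Before rotation:
Unpolarized light through the first polarizer → I₁ = ½ I₀, now polarized at 24°.
I₂ = I₁ cos²(79° − 24°) = 0.5 I₀ · cos²(55°) = 0.1645 I₀.
After rotation:
Unpolarized light through the first polarizer → I₁ = ½ I₀, now polarized at 2°.
I₂ = I₁ cos²(79° − 2°) = 0.5 I₀ · cos²(77°) = 0.0253 I₀.
Ratio = 0.0253 / 0.1645 = 0.1538.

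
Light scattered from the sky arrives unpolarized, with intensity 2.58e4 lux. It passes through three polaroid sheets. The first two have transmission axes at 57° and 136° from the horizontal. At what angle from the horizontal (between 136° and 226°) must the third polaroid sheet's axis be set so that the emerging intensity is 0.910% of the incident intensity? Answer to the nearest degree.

Unpolarized light through the first polarizer → I₁ = ½ I₀, now polarized at 57°.
I₂ = I₁ cos²(136° − 57°) = 0.5 I₀ · cos²(79°) = 0.0182 I₀.
Need I₃/I₀ = 0.0091, so cos²(θ − 136°) = 0.0091 / 0.0182 = 0.4999.
θ − 136° = arccos(√0.4999) = 45.0°, giving θ ≈ 136 + 45.0 = 181.0°.

θ ≈ 181°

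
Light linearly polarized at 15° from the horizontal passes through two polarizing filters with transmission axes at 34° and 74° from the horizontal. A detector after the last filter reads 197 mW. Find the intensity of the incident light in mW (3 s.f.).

I₁ = I₀ cos²(34° − 15°) = I₀ cos²(19°) = 0.894 I₀.
I₂ = I₁ cos²(74° − 34°) = 0.894 I₀ · cos²(40°) = 0.5246 I₀.
So 197 mW = 0.5246 I₀, giving I₀ = 197/0.5246 = 375.5 mW.

I₀ ≈ 376 mW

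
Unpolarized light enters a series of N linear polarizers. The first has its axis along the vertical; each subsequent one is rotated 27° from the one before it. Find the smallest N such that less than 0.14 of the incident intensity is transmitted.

N = 7

First polarizer halves the unpolarized light: factor 1/2.
Each further stage multiplies by cos²(27°) = 0.7939.
After N polarizers: T = 0.5·0.7939^(N−1). Require T < 0.14 ⇒ N−1 > ln(0.14/0.5)/ln(0.7939) = 5.52, so N−1 ≥ 6 and N = 7.
Check: N=7 gives T = 0.1252 < 0.14; N=6 gives T = 0.1577.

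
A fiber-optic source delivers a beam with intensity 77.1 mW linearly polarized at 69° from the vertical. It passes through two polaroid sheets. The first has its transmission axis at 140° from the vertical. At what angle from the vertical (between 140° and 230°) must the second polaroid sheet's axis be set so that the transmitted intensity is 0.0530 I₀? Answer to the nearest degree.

θ ≈ 185°

By Malus's law, I₁ = I₀ cos²(140° − 69°) = I₀ cos²(71°) = 0.106 I₀.
Need I₂/I₀ = 0.053, so cos²(θ − 140°) = 0.053 / 0.106 = 0.5.
θ − 140° = arccos(√0.5) = 45.0°, giving θ ≈ 140 + 45.0 = 185.0°.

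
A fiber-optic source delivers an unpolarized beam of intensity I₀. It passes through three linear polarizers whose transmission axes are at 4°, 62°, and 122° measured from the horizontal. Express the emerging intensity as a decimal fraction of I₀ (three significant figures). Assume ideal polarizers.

≈ 0.0351 I₀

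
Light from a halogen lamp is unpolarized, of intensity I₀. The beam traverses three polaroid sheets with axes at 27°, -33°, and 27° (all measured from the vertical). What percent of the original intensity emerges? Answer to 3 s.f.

Unpolarized light through the first polarizer → I₁ = ½ I₀, now polarized at 27°.
I₂ = I₁ cos²(-33° − 27°) = 0.5 I₀ · cos²(60°) = 0.125 I₀.
I₃ = I₂ cos²(27° + 33°) = 0.125 I₀ · cos²(60°) = 0.03125 I₀.
That is 3.125% of the incident intensity.

≈ 3.13%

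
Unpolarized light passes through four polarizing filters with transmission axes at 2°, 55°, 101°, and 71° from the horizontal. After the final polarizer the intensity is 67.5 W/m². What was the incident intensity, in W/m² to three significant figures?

Unpolarized light through the first polarizer → I₁ = ½ I₀, now polarized at 2°.
I₂ = I₁ cos²(55° − 2°) = 0.5 I₀ · cos²(53°) = 0.1811 I₀.
I₃ = I₂ cos²(101° − 55°) = 0.1811 I₀ · cos²(46°) = 0.08739 I₀.
I₄ = I₃ cos²(71° − 101°) = 0.08739 I₀ · cos²(30°) = 0.06554 I₀.
So 67.5 W/m² = 0.06554 I₀, giving I₀ = 67.5/0.06554 = 1030 W/m².

I₀ ≈ 1030 W/m²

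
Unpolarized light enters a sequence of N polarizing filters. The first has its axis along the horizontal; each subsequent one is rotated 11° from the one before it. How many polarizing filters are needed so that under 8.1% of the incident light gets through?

N = 51

First polarizer halves the unpolarized light: factor 1/2.
Each further stage multiplies by cos²(11°) = 0.9636.
After N polarizers: T = 0.5·0.9636^(N−1). Require T < 0.081 ⇒ N−1 > ln(0.081/0.5)/ln(0.9636) = 49.08, so N−1 ≥ 50 and N = 51.
Check: N=51 gives T = 0.07828 < 0.081; N=50 gives T = 0.08123.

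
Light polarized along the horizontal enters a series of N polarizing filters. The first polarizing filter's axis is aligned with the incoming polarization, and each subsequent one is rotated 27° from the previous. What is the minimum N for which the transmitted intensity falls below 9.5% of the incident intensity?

N = 12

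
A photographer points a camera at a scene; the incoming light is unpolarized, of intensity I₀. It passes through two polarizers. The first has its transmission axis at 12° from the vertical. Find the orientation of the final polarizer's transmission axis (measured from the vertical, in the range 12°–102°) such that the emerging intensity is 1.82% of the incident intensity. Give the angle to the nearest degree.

θ ≈ 91°

Unpolarized light through the first polarizer → I₁ = ½ I₀, now polarized at 12°.
Need I₂/I₀ = 0.0182, so cos²(θ − 12°) = 0.0182 / 0.5 = 0.0364.
θ − 12° = arccos(√0.0364) = 79.0°, giving θ ≈ 12 + 79.0 = 91.0°.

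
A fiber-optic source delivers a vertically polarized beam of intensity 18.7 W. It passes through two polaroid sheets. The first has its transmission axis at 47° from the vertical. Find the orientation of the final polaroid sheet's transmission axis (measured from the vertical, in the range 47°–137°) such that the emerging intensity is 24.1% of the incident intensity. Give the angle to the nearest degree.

θ ≈ 91°

I₁ = I₀ cos²(47° − 0°) = I₀ cos²(47°) = 0.4651 I₀.
Need I₂/I₀ = 0.241, so cos²(θ − 47°) = 0.241 / 0.4651 = 0.5181.
θ − 47° = arccos(√0.5181) = 44.0°, giving θ ≈ 47 + 44.0 = 91.0°.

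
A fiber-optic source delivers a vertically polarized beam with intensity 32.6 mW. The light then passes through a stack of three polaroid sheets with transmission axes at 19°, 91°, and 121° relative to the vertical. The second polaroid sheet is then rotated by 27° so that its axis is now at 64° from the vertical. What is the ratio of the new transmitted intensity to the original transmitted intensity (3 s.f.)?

Before rotation:
I₁ = I₀ cos²(19° − 0°) = I₀ cos²(19°) = 0.894 I₀.
I₂ = I₁ cos²(91° − 19°) = 0.894 I₀ · cos²(72°) = 0.08537 I₀.
I₃ = I₂ cos²(121° − 91°) = 0.08537 I₀ · cos²(30°) = 0.06403 I₀.
After rotation:
I₁ = I₀ cos²(19° − 0°) = I₀ cos²(19°) = 0.894 I₀.
I₂ = I₁ cos²(64° − 19°) = 0.894 I₀ · cos²(45°) = 0.447 I₀.
I₃ = I₂ cos²(121° − 64°) = 0.447 I₀ · cos²(57°) = 0.1326 I₀.
Ratio = 0.1326 / 0.06403 = 2.071.

I_new/I_old ≈ 2.07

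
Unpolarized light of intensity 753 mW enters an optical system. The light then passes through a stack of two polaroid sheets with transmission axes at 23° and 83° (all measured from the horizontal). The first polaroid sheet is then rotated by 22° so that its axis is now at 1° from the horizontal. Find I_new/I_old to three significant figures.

Before rotation:
Unpolarized light through the first polarizer → I₁ = ½ I₀, now polarized at 23°.
I₂ = I₁ cos²(83° − 23°) = 0.5 I₀ · cos²(60°) = 0.125 I₀.
After rotation:
Unpolarized light through the first polarizer → I₁ = ½ I₀, now polarized at 1°.
I₂ = I₁ cos²(83° − 1°) = 0.5 I₀ · cos²(82°) = 0.009685 I₀.
Ratio = 0.009685 / 0.125 = 0.07748.

I_new/I_old ≈ 0.0775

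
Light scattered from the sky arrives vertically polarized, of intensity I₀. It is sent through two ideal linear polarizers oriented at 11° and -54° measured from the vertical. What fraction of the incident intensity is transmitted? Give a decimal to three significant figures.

I₁ = I₀ cos²(11° − 0°) = I₀ cos²(11°) = 0.9636 I₀.
I₂ = I₁ cos²(-54° − 11°) = 0.9636 I₀ · cos²(65°) = 0.1721 I₀.
Transmitted fraction = 0.1721.

≈ 0.172 I₀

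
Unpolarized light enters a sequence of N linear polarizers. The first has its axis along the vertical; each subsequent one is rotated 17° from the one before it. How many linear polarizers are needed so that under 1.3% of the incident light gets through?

N = 42

First polarizer halves the unpolarized light: factor 1/2.
Each further stage multiplies by cos²(17°) = 0.9145.
After N polarizers: T = 0.5·0.9145^(N−1). Require T < 0.013 ⇒ N−1 > ln(0.013/0.5)/ln(0.9145) = 40.84, so N−1 ≥ 41 and N = 42.
Check: N=42 gives T = 0.01282 < 0.013; N=41 gives T = 0.01402.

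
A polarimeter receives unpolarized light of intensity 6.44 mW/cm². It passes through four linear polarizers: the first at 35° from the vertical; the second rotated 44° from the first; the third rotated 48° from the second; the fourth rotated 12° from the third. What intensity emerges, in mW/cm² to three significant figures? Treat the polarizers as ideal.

I ≈ 0.714 mW/cm²

Unpolarized light through the first polarizer → I₁ = 6.44 mW/cm²/2 = 3.22 mW/cm², polarized at 35°.
I₂ = I₁ · cos²(44°) = 3.22 · 0.5174 = 1.666 mW/cm².
I₃ = I₂ · cos²(48°) = 1.666 · 0.4477 = 0.746 mW/cm².
I₄ = I₃ · cos²(12°) = 0.746 · 0.9568 = 0.7138 mW/cm².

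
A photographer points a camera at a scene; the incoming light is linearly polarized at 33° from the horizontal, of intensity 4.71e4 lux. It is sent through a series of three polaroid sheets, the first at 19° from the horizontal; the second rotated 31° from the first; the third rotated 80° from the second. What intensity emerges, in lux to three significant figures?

I ≈ 982 lux

By Malus's law, I₁ = 4.71e4 lux · cos²(14°) = 4.434e+04 lux.
I₂ = I₁ · cos²(31°) = 4.434e+04 · 0.7347 = 3.258e+04 lux.
I₃ = I₂ · cos²(80°) = 3.258e+04 · 0.03015 = 982.4 lux.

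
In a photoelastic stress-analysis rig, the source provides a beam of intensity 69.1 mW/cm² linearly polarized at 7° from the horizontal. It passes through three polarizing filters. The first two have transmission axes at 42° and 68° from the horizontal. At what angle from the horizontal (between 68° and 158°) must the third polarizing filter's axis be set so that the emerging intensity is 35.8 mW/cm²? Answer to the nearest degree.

θ ≈ 80°

By Malus's law, I₁ = I₀ cos²(42° − 7°) = I₀ cos²(35°) = 0.671 I₀.
I₂ = I₁ cos²(68° − 42°) = 0.671 I₀ · cos²(26°) = 0.5421 I₀.
Target fraction: 35.8 / 69.1 mW/cm² = 0.5181 of I₀.
Need I₃/I₀ = 0.5181, so cos²(θ − 68°) = 0.5181 / 0.5421 = 0.9558.
θ − 68° = arccos(√0.9558) = 12.1°, giving θ ≈ 68 + 12.1 = 80.1°.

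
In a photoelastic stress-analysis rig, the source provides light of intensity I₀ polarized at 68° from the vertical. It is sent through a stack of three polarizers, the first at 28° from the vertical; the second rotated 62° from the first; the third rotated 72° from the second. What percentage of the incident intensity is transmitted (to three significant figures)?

≈ 1.24%

By Malus's law, I₁ = I₀ cos²(28° − 68°) = I₀ cos²(40°) = 0.5868 I₀.
I₂ = I₁ cos²(62°) = 0.5868 · 0.2204 I₀ = 0.1293 I₀.
I₃ = I₂ cos²(72°) = 0.1293 · 0.09549 I₀ = 0.01235 I₀.
That is 1.235% of the incident intensity.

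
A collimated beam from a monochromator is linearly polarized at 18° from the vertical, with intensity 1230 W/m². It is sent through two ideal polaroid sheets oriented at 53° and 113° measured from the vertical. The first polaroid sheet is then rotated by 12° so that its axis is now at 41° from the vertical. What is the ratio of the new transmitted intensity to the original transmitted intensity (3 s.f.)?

Before rotation:
I₁ = I₀ cos²(53° − 18°) = I₀ cos²(35°) = 0.671 I₀.
I₂ = I₁ cos²(113° − 53°) = 0.671 I₀ · cos²(60°) = 0.1678 I₀.
After rotation:
I₁ = I₀ cos²(41° − 18°) = I₀ cos²(23°) = 0.8473 I₀.
I₂ = I₁ cos²(113° − 41°) = 0.8473 I₀ · cos²(72°) = 0.08091 I₀.
Ratio = 0.08091 / 0.1678 = 0.4823.

I_new/I_old ≈ 0.482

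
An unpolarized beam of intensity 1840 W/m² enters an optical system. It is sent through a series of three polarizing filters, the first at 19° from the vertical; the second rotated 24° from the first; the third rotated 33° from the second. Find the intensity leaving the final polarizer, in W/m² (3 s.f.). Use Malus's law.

Unpolarized light through the first polarizer → I₁ = 1840 W/m²/2 = 920 W/m², polarized at 19°.
I₂ = I₁ · cos²(24°) = 920 · 0.8346 = 767.8 W/m².
I₃ = I₂ · cos²(33°) = 767.8 · 0.7034 = 540 W/m².

I ≈ 540 W/m²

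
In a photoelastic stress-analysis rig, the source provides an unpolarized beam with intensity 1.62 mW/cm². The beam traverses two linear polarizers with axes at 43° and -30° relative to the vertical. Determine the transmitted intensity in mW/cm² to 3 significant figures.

Unpolarized light through the first polarizer → I₁ = 1.62 mW/cm²/2 = 0.81 mW/cm², polarized at 43°.
I₂ = I₁ · cos²(73°) = 0.81 · 0.08548 = 0.06924 mW/cm².

I ≈ 0.0692 mW/cm²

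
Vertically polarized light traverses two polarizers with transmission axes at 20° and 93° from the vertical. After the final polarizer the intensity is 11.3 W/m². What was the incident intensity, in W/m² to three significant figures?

I₀ ≈ 150 W/m²

By Malus's law, I₁ = I₀ cos²(20° − 0°) = I₀ cos²(20°) = 0.883 I₀.
I₂ = I₁ cos²(93° − 20°) = 0.883 I₀ · cos²(73°) = 0.07548 I₀.
So 11.3 W/m² = 0.07548 I₀, giving I₀ = 11.3/0.07548 = 149.7 W/m².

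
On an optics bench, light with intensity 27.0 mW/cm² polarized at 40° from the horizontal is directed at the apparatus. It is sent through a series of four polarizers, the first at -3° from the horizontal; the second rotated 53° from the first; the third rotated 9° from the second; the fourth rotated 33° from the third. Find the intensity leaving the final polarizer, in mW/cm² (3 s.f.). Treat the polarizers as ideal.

I ≈ 3.59 mW/cm²

I₁ = 27.0 mW/cm² · cos²(43°) = 14.44 mW/cm².
I₂ = I₁ · cos²(53°) = 14.44 · 0.3622 = 5.231 mW/cm².
I₃ = I₂ · cos²(9°) = 5.231 · 0.9755 = 5.103 mW/cm².
I₄ = I₃ · cos²(33°) = 5.103 · 0.7034 = 3.589 mW/cm².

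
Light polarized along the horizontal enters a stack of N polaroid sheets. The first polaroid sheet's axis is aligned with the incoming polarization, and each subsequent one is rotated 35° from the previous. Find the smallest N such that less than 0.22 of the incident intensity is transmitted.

First polarizer is aligned with the polarization: full transmission.
Each further stage multiplies by cos²(35°) = 0.671.
After N polarizers: T = 0.671^(N−1). Require T < 0.22 ⇒ N−1 > ln(0.22)/ln(0.671) = 3.80, so N−1 ≥ 4 and N = 5.
Check: N=5 gives T = 0.2027 < 0.22; N=4 gives T = 0.3021.

N = 5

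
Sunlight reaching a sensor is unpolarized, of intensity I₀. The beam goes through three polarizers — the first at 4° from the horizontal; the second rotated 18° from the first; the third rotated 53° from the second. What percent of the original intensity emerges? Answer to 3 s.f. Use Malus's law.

Unpolarized light through the first polarizer → I₁ = ½ I₀, now polarized at 4°.
I₂ = I₁ cos²(18°) = 0.5 · 0.9045 I₀ = 0.4523 I₀.
I₃ = I₂ cos²(53°) = 0.4523 · 0.3622 I₀ = 0.1638 I₀.
That is 16.38% of the incident intensity.

≈ 16.4%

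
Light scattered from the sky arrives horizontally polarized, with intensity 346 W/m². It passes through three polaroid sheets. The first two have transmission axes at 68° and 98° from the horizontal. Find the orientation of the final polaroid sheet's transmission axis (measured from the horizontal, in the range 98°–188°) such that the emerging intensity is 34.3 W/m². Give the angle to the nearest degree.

θ ≈ 112°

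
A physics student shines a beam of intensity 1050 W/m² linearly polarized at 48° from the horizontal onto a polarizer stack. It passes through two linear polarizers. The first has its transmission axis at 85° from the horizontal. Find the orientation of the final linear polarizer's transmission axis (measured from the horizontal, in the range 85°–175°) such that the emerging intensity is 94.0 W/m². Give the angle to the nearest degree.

θ ≈ 153°

I₁ = I₀ cos²(85° − 48°) = I₀ cos²(37°) = 0.6378 I₀.
Target fraction: 94.0 / 1050 W/m² = 0.08952 of I₀.
Need I₂/I₀ = 0.08952, so cos²(θ − 85°) = 0.08952 / 0.6378 = 0.1404.
θ − 85° = arccos(√0.1404) = 68.0°, giving θ ≈ 85 + 68.0 = 153.0°.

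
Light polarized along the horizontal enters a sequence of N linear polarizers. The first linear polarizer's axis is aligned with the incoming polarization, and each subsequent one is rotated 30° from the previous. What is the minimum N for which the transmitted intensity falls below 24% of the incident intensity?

N = 6

First polarizer is aligned with the polarization: full transmission.
Each further stage multiplies by cos²(30°) = 0.75.
After N polarizers: T = 0.75^(N−1). Require T < 0.24 ⇒ N−1 > ln(0.24)/ln(0.75) = 4.96, so N−1 ≥ 5 and N = 6.
Check: N=6 gives T = 0.2373 < 0.24; N=5 gives T = 0.3164.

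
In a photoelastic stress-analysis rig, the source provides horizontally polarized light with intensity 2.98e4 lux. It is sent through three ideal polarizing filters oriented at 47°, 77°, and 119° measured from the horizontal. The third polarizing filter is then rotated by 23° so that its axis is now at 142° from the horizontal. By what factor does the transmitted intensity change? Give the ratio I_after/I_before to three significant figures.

Before rotation:
I₁ = I₀ cos²(47° − 0°) = I₀ cos²(47°) = 0.4651 I₀.
I₂ = I₁ cos²(77° − 47°) = 0.4651 I₀ · cos²(30°) = 0.3488 I₀.
I₃ = I₂ cos²(119° − 77°) = 0.3488 I₀ · cos²(42°) = 0.1927 I₀.
After rotation:
I₁ = I₀ cos²(47° − 0°) = I₀ cos²(47°) = 0.4651 I₀.
I₂ = I₁ cos²(77° − 47°) = 0.4651 I₀ · cos²(30°) = 0.3488 I₀.
I₃ = I₂ cos²(142° − 77°) = 0.3488 I₀ · cos²(65°) = 0.06231 I₀.
Ratio = 0.06231 / 0.1927 = 0.3234.

I_new/I_old ≈ 0.323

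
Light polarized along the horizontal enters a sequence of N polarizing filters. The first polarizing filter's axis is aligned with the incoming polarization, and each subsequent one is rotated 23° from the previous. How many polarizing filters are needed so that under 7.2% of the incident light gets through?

N = 17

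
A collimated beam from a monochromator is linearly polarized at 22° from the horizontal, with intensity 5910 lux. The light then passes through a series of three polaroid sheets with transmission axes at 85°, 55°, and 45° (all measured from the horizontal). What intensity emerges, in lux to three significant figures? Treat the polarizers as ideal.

I ≈ 886 lux

By Malus's law, I₁ = 5910 lux · cos²(63°) = 1218 lux.
I₂ = I₁ · cos²(30°) = 1218 · 0.75 = 913.6 lux.
I₃ = I₂ · cos²(10°) = 913.6 · 0.9698 = 886 lux.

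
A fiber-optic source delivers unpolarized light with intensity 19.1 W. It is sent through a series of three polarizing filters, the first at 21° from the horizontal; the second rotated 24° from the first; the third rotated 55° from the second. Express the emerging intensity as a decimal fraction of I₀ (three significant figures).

Unpolarized light through the first polarizer → I₁ = 19.1 W/2 = 9.55 W, polarized at 21°.
I₂ = I₁ · cos²(24°) = 9.55 · 0.8346 = 7.97 W.
I₃ = I₂ · cos²(55°) = 7.97 · 0.329 = 2.622 W.
Transmitted fraction = 0.1373.

I/I₀ ≈ 0.137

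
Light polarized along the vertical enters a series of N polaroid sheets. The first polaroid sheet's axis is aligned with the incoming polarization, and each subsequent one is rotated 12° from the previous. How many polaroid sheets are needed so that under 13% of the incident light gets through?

N = 48

First polarizer is aligned with the polarization: full transmission.
Each further stage multiplies by cos²(12°) = 0.9568.
After N polarizers: T = 0.9568^(N−1). Require T < 0.13 ⇒ N−1 > ln(0.13)/ln(0.9568) = 46.17, so N−1 ≥ 47 and N = 48.
Check: N=48 gives T = 0.1253 < 0.13; N=47 gives T = 0.131.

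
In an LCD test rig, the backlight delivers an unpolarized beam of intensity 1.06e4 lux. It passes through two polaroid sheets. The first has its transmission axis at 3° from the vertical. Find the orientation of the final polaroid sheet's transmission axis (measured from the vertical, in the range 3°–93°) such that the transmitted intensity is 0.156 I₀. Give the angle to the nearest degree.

Unpolarized light through the first polarizer → I₁ = ½ I₀, now polarized at 3°.
Need I₂/I₀ = 0.156, so cos²(θ − 3°) = 0.156 / 0.5 = 0.312.
θ − 3° = arccos(√0.312) = 56.0°, giving θ ≈ 3 + 56.0 = 59.0°.

θ ≈ 59°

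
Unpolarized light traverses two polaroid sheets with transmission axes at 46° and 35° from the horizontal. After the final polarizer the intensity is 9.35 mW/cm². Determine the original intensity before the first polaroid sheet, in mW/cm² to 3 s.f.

Unpolarized light through the first polarizer → I₁ = ½ I₀, now polarized at 46°.
I₂ = I₁ cos²(35° − 46°) = 0.5 I₀ · cos²(11°) = 0.4818 I₀.
So 9.35 mW/cm² = 0.4818 I₀, giving I₀ = 9.35/0.4818 = 19.41 mW/cm².

I₀ ≈ 19.4 mW/cm²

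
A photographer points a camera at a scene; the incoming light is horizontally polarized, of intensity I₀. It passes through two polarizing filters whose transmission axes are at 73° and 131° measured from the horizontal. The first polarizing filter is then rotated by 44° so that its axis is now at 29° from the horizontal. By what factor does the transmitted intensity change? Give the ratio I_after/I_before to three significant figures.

Before rotation:
I₁ = I₀ cos²(73° − 0°) = I₀ cos²(73°) = 0.08548 I₀.
I₂ = I₁ cos²(131° − 73°) = 0.08548 I₀ · cos²(58°) = 0.024 I₀.
After rotation:
I₁ = I₀ cos²(29° − 0°) = I₀ cos²(29°) = 0.765 I₀.
Angle between axes 1 and 2: 78°. I₂ = 0.765 I₀ · cos²(78°) = 0.03307 I₀.
Ratio = 0.03307 / 0.024 = 1.378.

I_new/I_old ≈ 1.38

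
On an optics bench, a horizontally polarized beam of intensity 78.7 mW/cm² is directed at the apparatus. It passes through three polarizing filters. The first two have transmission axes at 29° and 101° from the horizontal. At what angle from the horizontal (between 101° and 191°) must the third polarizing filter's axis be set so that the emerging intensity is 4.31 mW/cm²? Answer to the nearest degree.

I₁ = I₀ cos²(29° − 0°) = I₀ cos²(29°) = 0.765 I₀.
I₂ = I₁ cos²(101° − 29°) = 0.765 I₀ · cos²(72°) = 0.07305 I₀.
Target fraction: 4.31 / 78.7 mW/cm² = 0.05476 of I₀.
Need I₃/I₀ = 0.05476, so cos²(θ − 101°) = 0.05476 / 0.07305 = 0.7497.
θ − 101° = arccos(√0.7497) = 30.0°, giving θ ≈ 101 + 30.0 = 131.0°.

θ ≈ 131°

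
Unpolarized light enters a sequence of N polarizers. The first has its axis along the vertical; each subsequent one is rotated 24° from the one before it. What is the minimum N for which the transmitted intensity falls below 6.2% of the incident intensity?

N = 13

First polarizer halves the unpolarized light: factor 1/2.
Each further stage multiplies by cos²(24°) = 0.8346.
After N polarizers: T = 0.5·0.8346^(N−1). Require T < 0.062 ⇒ N−1 > ln(0.062/0.5)/ln(0.8346) = 11.54, so N−1 ≥ 12 and N = 13.
Check: N=13 gives T = 0.05708 < 0.062; N=12 gives T = 0.0684.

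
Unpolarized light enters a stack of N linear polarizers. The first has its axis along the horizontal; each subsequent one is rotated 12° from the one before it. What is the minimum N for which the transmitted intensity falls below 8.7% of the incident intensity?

N = 41

First polarizer halves the unpolarized light: factor 1/2.
Each further stage multiplies by cos²(12°) = 0.9568.
After N polarizers: T = 0.5·0.9568^(N−1). Require T < 0.087 ⇒ N−1 > ln(0.087/0.5)/ln(0.9568) = 39.57, so N−1 ≥ 40 and N = 41.
Check: N=41 gives T = 0.08537 < 0.087; N=40 gives T = 0.08923.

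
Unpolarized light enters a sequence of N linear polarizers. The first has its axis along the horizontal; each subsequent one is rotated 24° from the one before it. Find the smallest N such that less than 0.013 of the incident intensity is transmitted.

N = 22

First polarizer halves the unpolarized light: factor 1/2.
Each further stage multiplies by cos²(24°) = 0.8346.
After N polarizers: T = 0.5·0.8346^(N−1). Require T < 0.013 ⇒ N−1 > ln(0.013/0.5)/ln(0.8346) = 20.18, so N−1 ≥ 21 and N = 22.
Check: N=22 gives T = 0.01121 < 0.013; N=21 gives T = 0.01343.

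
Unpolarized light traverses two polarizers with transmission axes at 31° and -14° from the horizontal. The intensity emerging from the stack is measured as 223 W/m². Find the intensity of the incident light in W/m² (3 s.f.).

I₀ ≈ 892 W/m²

Unpolarized light through the first polarizer → I₁ = ½ I₀, now polarized at 31°.
I₂ = I₁ cos²(-14° − 31°) = 0.5 I₀ · cos²(45°) = 0.25 I₀.
So 223 W/m² = 0.25 I₀, giving I₀ = 223/0.25 = 892 W/m².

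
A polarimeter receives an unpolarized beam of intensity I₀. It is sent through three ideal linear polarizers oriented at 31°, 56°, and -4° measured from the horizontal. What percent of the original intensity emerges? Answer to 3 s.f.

Unpolarized light through the first polarizer → I₁ = ½ I₀, now polarized at 31°.
I₂ = I₁ cos²(56° − 31°) = 0.5 I₀ · cos²(25°) = 0.4107 I₀.
I₃ = I₂ cos²(-4° − 56°) = 0.4107 I₀ · cos²(60°) = 0.1027 I₀.
That is 10.27% of the incident intensity.

≈ 10.3%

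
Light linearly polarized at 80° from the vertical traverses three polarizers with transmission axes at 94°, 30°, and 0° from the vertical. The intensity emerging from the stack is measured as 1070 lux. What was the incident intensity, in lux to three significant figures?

I₀ ≈ 7890 lux

By Malus's law, I₁ = I₀ cos²(94° − 80°) = I₀ cos²(14°) = 0.9415 I₀.
I₂ = I₁ cos²(30° − 94°) = 0.9415 I₀ · cos²(64°) = 0.1809 I₀.
I₃ = I₂ cos²(0° − 30°) = 0.1809 I₀ · cos²(30°) = 0.1357 I₀.
So 1070 lux = 0.1357 I₀, giving I₀ = 1070/0.1357 = 7886 lux.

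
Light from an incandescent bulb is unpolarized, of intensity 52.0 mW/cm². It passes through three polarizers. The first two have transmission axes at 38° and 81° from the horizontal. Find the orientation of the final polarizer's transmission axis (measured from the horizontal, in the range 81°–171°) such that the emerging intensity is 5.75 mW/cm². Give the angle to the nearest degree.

θ ≈ 131°

Unpolarized light through the first polarizer → I₁ = ½ I₀, now polarized at 38°.
I₂ = I₁ cos²(81° − 38°) = 0.5 I₀ · cos²(43°) = 0.2674 I₀.
Target fraction: 5.75 / 52.0 mW/cm² = 0.1106 of I₀.
Need I₃/I₀ = 0.1106, so cos²(θ − 81°) = 0.1106 / 0.2674 = 0.4135.
θ − 81° = arccos(√0.4135) = 50.0°, giving θ ≈ 81 + 50.0 = 131.0°.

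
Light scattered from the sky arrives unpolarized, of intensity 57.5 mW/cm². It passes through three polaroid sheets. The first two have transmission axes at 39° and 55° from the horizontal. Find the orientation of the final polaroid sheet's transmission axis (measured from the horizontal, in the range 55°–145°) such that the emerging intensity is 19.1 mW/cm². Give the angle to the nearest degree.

Unpolarized light through the first polarizer → I₁ = ½ I₀, now polarized at 39°.
I₂ = I₁ cos²(55° − 39°) = 0.5 I₀ · cos²(16°) = 0.462 I₀.
Target fraction: 19.1 / 57.5 mW/cm² = 0.3322 of I₀.
Need I₃/I₀ = 0.3322, so cos²(θ − 55°) = 0.3322 / 0.462 = 0.719.
θ − 55° = arccos(√0.719) = 32.0°, giving θ ≈ 55 + 32.0 = 87.0°.

θ ≈ 87°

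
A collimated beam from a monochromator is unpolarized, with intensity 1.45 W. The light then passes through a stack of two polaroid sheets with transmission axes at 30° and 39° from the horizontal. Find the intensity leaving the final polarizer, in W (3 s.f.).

I ≈ 0.707 W

Unpolarized light through the first polarizer → I₁ = 1.45 W/2 = 0.725 W, polarized at 30°.
I₂ = I₁ · cos²(9°) = 0.725 · 0.9755 = 0.7073 W.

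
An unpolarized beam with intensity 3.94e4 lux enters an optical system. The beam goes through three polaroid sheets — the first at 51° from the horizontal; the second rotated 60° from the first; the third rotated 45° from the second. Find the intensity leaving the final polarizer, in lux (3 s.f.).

I ≈ 2460 lux

Unpolarized light through the first polarizer → I₁ = 3.94e4 lux/2 = 1.97e+04 lux, polarized at 51°.
I₂ = I₁ · cos²(60°) = 1.97e+04 · 0.25 = 4925 lux.
I₃ = I₂ · cos²(45°) = 4925 · 0.5 = 2463 lux.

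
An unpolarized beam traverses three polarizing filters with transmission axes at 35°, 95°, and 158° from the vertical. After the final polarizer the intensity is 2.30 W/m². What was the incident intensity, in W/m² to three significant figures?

I₀ ≈ 89.3 W/m²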